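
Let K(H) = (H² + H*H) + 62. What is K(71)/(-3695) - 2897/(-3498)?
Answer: -24779297/12925110 ≈ -1.9171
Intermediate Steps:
K(H) = 62 + 2*H² (K(H) = (H² + H²) + 62 = 2*H² + 62 = 62 + 2*H²)
K(71)/(-3695) - 2897/(-3498) = (62 + 2*71²)/(-3695) - 2897/(-3498) = (62 + 2*5041)*(-1/3695) - 2897*(-1/3498) = (62 + 10082)*(-1/3695) + 2897/3498 = 10144*(-1/3695) + 2897/3498 = -10144/3695 + 2897/3498 = -24779297/12925110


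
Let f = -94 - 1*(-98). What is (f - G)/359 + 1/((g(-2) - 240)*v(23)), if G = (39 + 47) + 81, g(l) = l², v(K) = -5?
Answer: -191981/423620 ≈ -0.45319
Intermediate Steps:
G = 167 (G = 86 + 81 = 167)
f = 4 (f = -94 + 98 = 4)
(f - G)/359 + 1/((g(-2) - 240)*v(23)) = (4 - 1*167)/359 + 1/((-2)² - 240*(-5)) = (4 - 167)*(1/359) - ⅕/(4 - 240) = -163*1/359 - ⅕/(-236) = -163/359 - 1/236*(-⅕) = -163/359 + 1/1180 = -191981/423620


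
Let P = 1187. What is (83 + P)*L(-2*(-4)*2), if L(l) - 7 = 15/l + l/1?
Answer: 243205/8 ≈ 30401.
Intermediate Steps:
L(l) = 7 + l + 15/l (L(l) = 7 + (15/l + l/1) = 7 + (15/l + l*1) = 7 + (15/l + l) = 7 + (l + 15/l) = 7 + l + 15/l)
(83 + P)*L(-2*(-4)*2) = (83 + 1187)*(7 - 2*(-4)*2 + 15/((-2*(-4)*2))) = 1270*(7 + 8*2 + 15/((8*2))) = 1270*(7 + 16 + 15/16) = 1270*(383/16) = 243205/8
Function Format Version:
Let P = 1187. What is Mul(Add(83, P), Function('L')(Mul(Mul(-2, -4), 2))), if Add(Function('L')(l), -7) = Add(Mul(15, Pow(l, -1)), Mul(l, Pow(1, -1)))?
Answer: Rational(243205, 8) ≈ 30401.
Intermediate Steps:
Function('L')(l) = Add(7, l, Mul(15, Pow(l, -1))) (Function('L')(l) = Add(7, Add(Mul(15, Pow(l, -1)), Mul(l, Pow(1, -1)))) = Add(7, Add(Mul(15, Pow(l, -1)), Mul(l, 1))) = Add(7, Add(Mul(15, Pow(l, -1)), l)) = Add(7, Add(l, Mul(15, Pow(l, -1)))) = Add(7, l, Mul(15, Pow(l, -1))))
Mul(Add(83, P), Function('L')(Mul(Mul(-2, -4), 2))) = Mul(Add(83, 1187), Add(7, Mul(Mul(-2, -4), 2), Mul(15, Pow(Mul(Mul(-2, -4), 2), -1)))) = Mul(1270, Add(7, Mul(8, 2), Mul(15, Pow(Mul(8, 2), -1)))) = Mul(1270, Add(7, 16, Mul(15, Pow(16, -1)))) = Mul(1270, Add(7, 16, Mul(15, Rational(1, 16)))) = Mul(1270, Add(7, 16, Rational(15, 16))) = Mul(1270, Rational(383, 16)) = Rational(243205, 8)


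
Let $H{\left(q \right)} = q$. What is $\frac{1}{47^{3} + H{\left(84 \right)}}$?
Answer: $\frac{1}{103907} \approx 9.624 \cdot 10^{-6}$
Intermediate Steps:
$\frac{1}{47^{3} + H{\left(84 \right)}} = \frac{1}{47^{3} + 84} = \frac{1}{103823 + 84} = \frac{1}{103907}$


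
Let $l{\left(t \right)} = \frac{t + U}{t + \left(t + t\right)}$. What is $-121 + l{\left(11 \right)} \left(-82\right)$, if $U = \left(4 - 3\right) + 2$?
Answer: $- \frac{5141}{33} \approx -155.79$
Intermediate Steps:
$U = 3$ ($U = 1 + 2 = 3$)
$l{\left(t \right)} = \frac{3 + t}{3 t}$ ($l{\left(t \right)} = \frac{t + 3}{t + \left(t + t\right)} = \frac{3 + t}{t + 2 t} = \frac{3 + t}{3 t}$)
$-121 + l{\left(11 \right)} \left(-82\right) = -121 + \frac{3 + 11}{3 \cdot 11} \left(-82\right) = -121 + \frac{1}{3} \cdot \frac{1}{11} \cdot 14 \left(-82\right) = -121 + \frac{14}{33} \left(-82\right) = -121 - \frac{1148}{33} = - \frac{5141}{33}$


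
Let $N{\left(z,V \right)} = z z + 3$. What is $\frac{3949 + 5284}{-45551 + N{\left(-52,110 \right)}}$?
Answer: $- \frac{9233}{42844} \approx -0.2155$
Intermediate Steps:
$N{\left(z,V \right)} = 3 + z^{2}$ ($N{\left(z,V \right)} = z^{2} + 3 = 3 + z^{2}$)
$\frac{3949 + 5284}{-45551 + N{\left(-52,110 \right)}} = \frac{3949 + 5284}{-45551 + \left(3 + \left(-52\right)^{2}\right)} = \frac{9233}{-45551 + \left(3 + 2704\right)} = \frac{9233}{-45551 + 2707} = \frac{9233}{-42844} = 9233 \left(- \frac{1}{42844}\right) = - \frac{9233}{42844}$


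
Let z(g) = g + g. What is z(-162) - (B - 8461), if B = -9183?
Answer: 17320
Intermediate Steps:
z(g) = 2*g
z(-162) - (B - 8461) = 2*(-162) - (-9183 - 8461) = -324 - 1*(-17644) = -324 + 17644 = 17320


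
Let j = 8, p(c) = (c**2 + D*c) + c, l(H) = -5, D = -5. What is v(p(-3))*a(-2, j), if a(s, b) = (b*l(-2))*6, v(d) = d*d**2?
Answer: -2222640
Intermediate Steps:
p(c) = c**2 - 4*c (p(c) = (c**2 - 5*c) + c = c**2 - 4*c)
v(d) = d**3
a(s, b) = -30*b (a(s, b) = (b*(-5))*6 = -5*b*6 = -30*b)
v(p(-3))*a(-2, j) = (-3*(-4 - 3))**3*(-30*8) = (-3*(-7))**3*(-240) = 21**3*(-240) = 9261*(-240) = -2222640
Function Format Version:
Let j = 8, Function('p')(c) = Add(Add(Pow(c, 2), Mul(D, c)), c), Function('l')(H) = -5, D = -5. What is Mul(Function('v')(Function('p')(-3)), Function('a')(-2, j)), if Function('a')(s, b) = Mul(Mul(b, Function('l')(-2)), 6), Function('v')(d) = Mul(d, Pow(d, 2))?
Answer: -2222640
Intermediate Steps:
Function('p')(c) = Add(Pow(c, 2), Mul(-4, c)) (Function('p')(c) = Add(Add(Pow(c, 2), Mul(-5, c)), c) = Add(Pow(c, 2), Mul(-4, c)))
Function('v')(d) = Pow(d, 3)
Function('a')(s, b) = Mul(-30, b) (Function('a')(s, b) = Mul(Mul(b, -5), 6) = Mul(Mul(-5, b), 6) = Mul(-30, b))
Mul(Function('v')(Function('p')(-3)), Function('a')(-2, j)) = Mul(Pow(Mul(-3, Add(-4, -3)), 3), Mul(-30, 8)) = Mul(Pow(Mul(-3, -7), 3), -240) = Mul(Pow(21, 3), -240) = Mul(9261, -240) = -2222640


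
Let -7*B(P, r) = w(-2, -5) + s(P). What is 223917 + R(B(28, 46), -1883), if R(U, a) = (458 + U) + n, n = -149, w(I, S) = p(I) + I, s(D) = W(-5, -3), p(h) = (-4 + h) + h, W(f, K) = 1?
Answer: 1569591/7 ≈ 2.2423e+5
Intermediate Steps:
p(h) = -4 + 2*h
s(D) = 1
w(I, S) = -4 + 3*I (w(I, S) = (-4 + 2*I) + I = -4 + 3*I)
B(P, r) = 9/7 (B(P, r) = -((-4 + 3*(-2)) + 1)/7 = -((-4 - 6) + 1)/7 = -(-10 + 1)/7 = -1/7*(-9) = 9/7)
R(U, a) = 309 + U (R(U, a) = (458 + U) - 149 = 309 + U)
223917 + R(B(28, 46), -1883) = 223917 + (309 + 9/7) = 223917 + 2172/7 = 1569591/7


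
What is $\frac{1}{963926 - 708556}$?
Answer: $\frac{1}{255370} \approx 3.9159 \cdot 10^{-6}$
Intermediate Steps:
$\frac{1}{963926 - 708556} = \frac{1}{255370}$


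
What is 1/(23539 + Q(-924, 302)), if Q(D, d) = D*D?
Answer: 1/877315 ≈ 1.1398e-6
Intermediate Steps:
Q(D, d) = D**2
1/(23539 + Q(-924, 302)) = 1/(23539 + (-924)**2) = 1/(23539 + 853776) = 1/877315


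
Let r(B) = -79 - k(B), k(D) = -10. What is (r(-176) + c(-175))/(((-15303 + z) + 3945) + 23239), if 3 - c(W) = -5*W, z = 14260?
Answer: -941/26141 ≈ -0.035997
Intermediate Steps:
c(W) = 3 + 5*W (c(W) = 3 - (-5)*W = 3 + 5*W)
r(B) = -69 (r(B) = -79 - 1*(-10) = -79 + 10 = -69)
(r(-176) + c(-175))/(((-15303 + z) + 3945) + 23239) = (-69 + (3 + 5*(-175)))/(((-15303 + 14260) + 3945) + 23239) = (-69 + (3 - 875))/((-1043 + 3945) + 23239) = (-69 - 872)/(2902 + 23239) = -941/26141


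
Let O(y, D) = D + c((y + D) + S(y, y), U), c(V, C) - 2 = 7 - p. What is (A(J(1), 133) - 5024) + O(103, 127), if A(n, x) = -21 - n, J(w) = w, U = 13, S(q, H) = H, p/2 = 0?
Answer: -4910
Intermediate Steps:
p = 0 (p = 2*0 = 0)
c(V, C) = 9 (c(V, C) = 2 + (7 - 1*0) = 2 + (7 + 0) = 2 + 7 = 9)
O(y, D) = 9 + D (O(y, D) = D + 9 = 9 + D)
(A(J(1), 133) - 5024) + O(103, 127) = ((-21 - 1*1) - 5024) + (9 + 127) = ((-21 - 1) - 5024) + 136 = (-22 - 5024) + 136 = -5046 + 136 = -4910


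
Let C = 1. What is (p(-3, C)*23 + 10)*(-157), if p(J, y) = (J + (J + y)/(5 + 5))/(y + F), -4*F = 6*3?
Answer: -170502/35 ≈ -4871.5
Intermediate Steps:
F = -9/2 (F = -3*3/2 = -¼*18 = -9/2 ≈ -4.5000)
p(J, y) = (y/10 + 11*J/10)/(-9/2 + y) (p(J, y) = (J + (J + y)/(5 + 5))/(y - 9/2) = (J + (J + y)/10)/(-9/2 + y) = (J + (J + y)*(⅒))/(-9/2 + y) = (J + (J/10 + y/10))/(-9/2 + y) = (y/10 + 11*J/10)/(-9/2 + y))
(p(-3, C)*23 + 10)*(-157) = (((1 + 11*(-3))/(5*(-9 + 2*1)))*23 + 10)*(-157) = (((1 - 33)/(5*(-9 + 2)))*23 + 10)*(-157) = (((⅕)*(-32)/(-7))*23 + 10)*(-157) = (((⅕)*(-⅐)*(-32))*23 + 10)*(-157) = ((32/35)*23 + 10)*(-157) = (736/35 + 10)*(-157) = (1086/35)*(-157) = -170502/35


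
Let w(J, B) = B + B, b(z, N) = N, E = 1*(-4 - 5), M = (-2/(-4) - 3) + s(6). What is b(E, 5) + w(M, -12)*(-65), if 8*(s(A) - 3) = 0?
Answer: 1565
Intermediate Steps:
s(A) = 3 (s(A) = 3 + (⅛)*0 = 3 + 0 = 3)
M = ½ (M = (-2/(-4) - 3) + 3 = (-¼*(-2) - 3) + 3 = (½ - 3) + 3 = -5/2 + 3 = ½ ≈ 0.50000)
E = -9 (E = 1*(-9) = -9)
w(J, B) = 2*B
b(E, 5) + w(M, -12)*(-65) = 5 + (2*(-12))*(-65) = 5 - 24*(-65) = 5 + 1560 = 1565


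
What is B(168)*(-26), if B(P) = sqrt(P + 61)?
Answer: -26*sqrt(229) ≈ -393.45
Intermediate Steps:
B(P) = sqrt(61 + P)
B(168)*(-26) = sqrt(61 + 168)*(-26) = sqrt(229)*(-26) = -26*sqrt(229)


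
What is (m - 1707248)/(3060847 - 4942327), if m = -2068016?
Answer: 471908/235185 ≈ 2.0065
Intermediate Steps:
(m - 1707248)/(3060847 - 4942327) = (-2068016 - 1707248)/(3060847 - 4942327) = -3775264/(-1881480) = -3775264*(-1/1881480) = 471908/235185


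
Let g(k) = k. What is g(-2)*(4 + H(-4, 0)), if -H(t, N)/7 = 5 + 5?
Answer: 132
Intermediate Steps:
H(t, N) = -70 (H(t, N) = -7*(5 + 5) = -7*10 = -70)
g(-2)*(4 + H(-4, 0)) = -2*(4 - 70) = -2*(-66) = 132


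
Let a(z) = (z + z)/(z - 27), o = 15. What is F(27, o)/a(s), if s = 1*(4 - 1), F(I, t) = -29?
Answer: 116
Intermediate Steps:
s = 3 (s = 1*3 = 3)
a(z) = 2*z/(-27 + z) (a(z) = (2*z)/(-27 + z) = 2*z/(-27 + z))
F(27, o)/a(s) = -29/(2*3/(-27 + 3)) = -29/(2*3/(-24)) = -29/(2*3*(-1/24)) = -29/(-¼) = -29*(-4) = 116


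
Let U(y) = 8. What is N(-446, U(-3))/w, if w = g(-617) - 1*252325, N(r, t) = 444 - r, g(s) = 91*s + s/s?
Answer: -890/308471 ≈ -0.0028852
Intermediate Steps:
g(s) = 1 + 91*s (g(s) = 91*s + 1 = 1 + 91*s)
w = -308471 (w = (1 + 91*(-617)) - 1*252325 = (1 - 56147) - 252325 = -56146 - 252325 = -308471)
N(-446, U(-3))/w = (444 - 1*(-446))/(-308471) = (444 + 446)*(-1/308471) = 890*(-1/308471) = -890/308471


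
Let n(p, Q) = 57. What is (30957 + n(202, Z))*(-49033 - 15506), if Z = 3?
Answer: -2001612546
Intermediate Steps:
(30957 + n(202, Z))*(-49033 - 15506) = (30957 + 57)*(-49033 - 15506) = 31014*(-64539) = -2001612546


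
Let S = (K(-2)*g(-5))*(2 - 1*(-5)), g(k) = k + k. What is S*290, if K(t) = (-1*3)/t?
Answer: -30450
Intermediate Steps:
K(t) = -3/t
g(k) = 2*k
S = -105 (S = ((-3/(-2))*(2*(-5)))*(2 - 1*(-5)) = (-3*(-1/2)*(-10))*(2 + 5) = ((3/2)*(-10))*7 = -15*7 = -105)
S*290 = -105*290 = -30450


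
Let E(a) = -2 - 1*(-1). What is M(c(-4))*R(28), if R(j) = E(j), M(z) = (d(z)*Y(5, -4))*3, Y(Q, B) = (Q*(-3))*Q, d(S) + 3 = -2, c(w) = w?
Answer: -1125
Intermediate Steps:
E(a) = -1 (E(a) = -2 + 1 = -1)
d(S) = -5 (d(S) = -3 - 2 = -5)
Y(Q, B) = -3*Q**2 (Y(Q, B) = (-3*Q)*Q = -3*Q**2)
M(z) = 1125 (M(z) = -(-15)*5**2*3 = -(-15)*25*3 = -5*(-75)*3 = 375*3 = 1125)
R(j) = -1
M(c(-4))*R(28) = 1125*(-1) = -1125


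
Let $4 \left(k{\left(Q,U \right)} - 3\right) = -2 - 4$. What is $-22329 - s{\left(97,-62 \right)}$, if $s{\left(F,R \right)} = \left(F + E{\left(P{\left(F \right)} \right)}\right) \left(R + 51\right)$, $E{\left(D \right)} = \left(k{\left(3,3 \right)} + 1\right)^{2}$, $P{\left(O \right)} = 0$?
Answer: $- \frac{84773}{4} \approx -21193.0$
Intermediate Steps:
$k{\left(Q,U \right)} = \frac{3}{2}$ ($k{\left(Q,U \right)} = 3 + \frac{-2 - 4}{4} = 3 + \frac{1}{4} \left(-6\right) = 3 - \frac{3}{2} = \frac{3}{2}$)
$E{\left(D \right)} = \frac{25}{4}$ ($E{\left(D \right)} = \left(\frac{3}{2} + 1\right)^{2} = \left(\frac{5}{2}\right)^{2} = \frac{25}{4}$)
$s{\left(F,R \right)} = \left(51 + R\right) \left(\frac{25}{4} + F\right)$ ($s{\left(F,R \right)} = \left(F + \frac{25}{4}\right) \left(R + 51\right) = \left(\frac{25}{4} + F\right) \left(51 + R\right) = \left(51 + R\right) \left(\frac{25}{4} + F\right)$)
$-22329 - s{\left(97,-62 \right)} = -22329 - \left(\frac{1275}{4} + 51 \cdot 97 + \frac{25}{4} \left(-62\right) + 97 \left(-62\right)\right) = -22329 - \left(\frac{1275}{4} + 4947 - \frac{775}{2} - 6014\right) = -22329 - - \frac{4543}{4} = -22329 + \frac{4543}{4} = - \frac{84773}{4}$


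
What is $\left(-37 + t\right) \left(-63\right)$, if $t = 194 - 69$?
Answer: $-5544$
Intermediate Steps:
$t = 125$ ($t = 194 - 69 = 125$)
$\left(-37 + t\right) \left(-63\right) = \left(-37 + 125\right) \left(-63\right) = 88 \left(-63\right) = -5544$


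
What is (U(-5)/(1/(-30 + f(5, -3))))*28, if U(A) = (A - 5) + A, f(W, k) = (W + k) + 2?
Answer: 10920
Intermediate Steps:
f(W, k) = 2 + W + k
U(A) = -5 + 2*A (U(A) = (-5 + A) + A = -5 + 2*A)
(U(-5)/(1/(-30 + f(5, -3))))*28 = ((-5 + 2*(-5))/(1/(-30 + (2 + 5 - 3))))*28 = ((-5 - 10)/(1/(-30 + 4)))*28 = (-15/1/(-26))*28 = (-15/(-1/26))*28 = -26*(-15)*28 = 390*28 = 10920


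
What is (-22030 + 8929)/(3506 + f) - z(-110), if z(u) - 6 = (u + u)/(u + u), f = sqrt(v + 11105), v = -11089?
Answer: -12557/1170 ≈ -10.732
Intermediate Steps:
f = 4 (f = sqrt(-11089 + 11105) = sqrt(16) = 4)
z(u) = 7 (z(u) = 6 + (u + u)/(u + u) = 6 + (2*u)/((2*u)) = 6 + (2*u)*(1/(2*u)) = 6 + 1 = 7)
(-22030 + 8929)/(3506 + f) - z(-110) = (-22030 + 8929)/(3506 + 4) - 1*7 = -13101/3510 - 7 = -13101*1/3510 - 7 = -4367/1170 - 7 = -12557/1170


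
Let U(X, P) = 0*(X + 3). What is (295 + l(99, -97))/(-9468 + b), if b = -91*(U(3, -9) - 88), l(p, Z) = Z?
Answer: -99/730 ≈ -0.13562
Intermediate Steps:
U(X, P) = 0 (U(X, P) = 0*(3 + X) = 0)
b = 8008 (b = -91*(0 - 88) = -91*(-88) = 8008)
(295 + l(99, -97))/(-9468 + b) = (295 - 97)/(-9468 + 8008) = 198/(-1460) = 198*(-1/1460) = -99/730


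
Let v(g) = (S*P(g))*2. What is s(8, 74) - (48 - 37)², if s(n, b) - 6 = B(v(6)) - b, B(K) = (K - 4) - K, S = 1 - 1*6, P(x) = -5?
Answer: -193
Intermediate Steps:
S = -5 (S = 1 - 6 = -5)
v(g) = 50 (v(g) = -5*(-5)*2 = 25*2 = 50)
B(K) = -4 (B(K) = (-4 + K) - K = -4)
s(n, b) = 2 - b (s(n, b) = 6 + (-4 - b) = 2 - b)
s(8, 74) - (48 - 37)² = (2 - 1*74) - (48 - 37)² = (2 - 74) - 1*11² = -72 - 1*121 = -72 - 121 = -193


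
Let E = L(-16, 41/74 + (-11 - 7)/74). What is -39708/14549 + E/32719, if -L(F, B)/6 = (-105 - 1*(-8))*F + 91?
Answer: -1442630094/476028731 ≈ -3.0306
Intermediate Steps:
L(F, B) = -546 + 582*F (L(F, B) = -6*((-105 - 1*(-8))*F + 91) = -6*((-105 + 8)*F + 91) = -6*(-97*F + 91) = -6*(91 - 97*F) = -546 + 582*F)
E = -9858 (E = -546 + 582*(-16) = -546 - 9312 = -9858)
-39708/14549 + E/32719 = -39708/14549 - 9858/32719 = -1442630094/476028731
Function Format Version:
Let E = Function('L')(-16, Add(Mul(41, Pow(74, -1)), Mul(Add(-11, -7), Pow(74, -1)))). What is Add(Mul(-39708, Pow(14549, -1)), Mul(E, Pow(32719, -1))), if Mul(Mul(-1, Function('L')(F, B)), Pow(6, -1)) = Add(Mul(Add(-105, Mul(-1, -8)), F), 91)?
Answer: Rational(-1442630094, 476028731) ≈ -3.0306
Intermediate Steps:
Function('L')(F, B) = Add(-546, Mul(582, F)) (Function('L')(F, B) = Mul(-6, Add(Mul(Add(-105, Mul(-1, -8)), F), 91)) = Mul(-6, Add(Mul(Add(-105, 8), F), 91)) = Mul(-6, Add(Mul(-97, F), 91)) = Mul(-6, Add(91, Mul(-97, F))) = Add(-546, Mul(582, F)))
E = -9858 (E = Add(-546, Mul(582, -16)) = Add(-546, -9312) = -9858)
Add(Mul(-39708, Pow(14549, -1)), Mul(E, Pow(32719, -1))) = Add(Mul(-39708, Pow(14549, -1)), Mul(-9858, Pow(32719, -1))) = Add(Mul(-39708, Rational(1, 14549)), Mul(-9858, Rational(1, 32719))) = Add(Rational(-39708, 14549), Rational(-9858, 32719)) = Rational(-1442630094, 476028731)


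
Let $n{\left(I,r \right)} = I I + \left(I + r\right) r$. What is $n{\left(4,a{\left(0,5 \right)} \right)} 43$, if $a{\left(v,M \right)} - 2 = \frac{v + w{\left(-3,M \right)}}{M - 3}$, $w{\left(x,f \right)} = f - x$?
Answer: $3268$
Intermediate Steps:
$a{\left(v,M \right)} = 2 + \frac{3 + M + v}{-3 + M}$ ($a{\left(v,M \right)} = 2 + \frac{v + \left(M - -3\right)}{M - 3} = 2 + \frac{v + \left(M + 3\right)}{-3 + M} = 2 + \frac{v + \left(3 + M\right)}{-3 + M} = 2 + \frac{3 + M + v}{-3 + M}$)
$n{\left(I,r \right)} = I^{2} + r \left(I + r\right)$
$n{\left(4,a{\left(0,5 \right)} \right)} 43 = \left(4^{2} + \left(\frac{-3 + 0 + 3 \cdot 5}{-3 + 5}\right)^{2} + 4 \frac{-3 + 0 + 3 \cdot 5}{-3 + 5}\right) 43 = \left(16 + \left(\frac{-3 + 0 + 15}{2}\right)^{2} + 4 \frac{-3 + 0 + 15}{2}\right) 43 = \left(16 + \left(\frac{1}{2} \cdot 12\right)^{2} + 4 \cdot \frac{1}{2} \cdot 12\right) 43 = \left(16 + 6^{2} + 4 \cdot 6\right) 43 = \left(16 + 36 + 24\right) 43 = 76 \cdot 43 = 3268$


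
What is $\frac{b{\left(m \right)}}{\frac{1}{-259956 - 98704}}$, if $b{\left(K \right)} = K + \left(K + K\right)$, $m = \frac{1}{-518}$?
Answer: $\frac{537990}{259} \approx 2077.2$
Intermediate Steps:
$m = - \frac{1}{518} \approx -0.0019305$
$b{\left(K \right)} = 3 K$ ($b{\left(K \right)} = K + 2 K = 3 K$)
$\frac{b{\left(m \right)}}{\frac{1}{-259956 - 98704}} = \frac{3 \left(- \frac{1}{518}\right)}{\frac{1}{-259956 - 98704}} = - \frac{3}{518 \frac{1}{-358660}} = - \frac{3}{518 \left(- \frac{1}{358660}\right)} = \left(- \frac{3}{518}\right) \left(-358660\right) = \frac{537990}{259}$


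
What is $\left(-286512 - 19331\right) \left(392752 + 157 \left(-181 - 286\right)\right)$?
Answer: $-97696347019$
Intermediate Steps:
$\left(-286512 - 19331\right) \left(392752 + 157 \left(-181 - 286\right)\right) = - 305843 \left(392752 + 157 \left(-467\right)\right) = - 305843 \left(392752 - 73319\right) = \left(-305843\right) 319433 = -97696347019$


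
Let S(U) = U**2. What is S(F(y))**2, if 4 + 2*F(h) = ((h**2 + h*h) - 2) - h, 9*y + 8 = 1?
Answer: 11156640625/688747536 ≈ 16.198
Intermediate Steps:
y = -7/9 (y = -8/9 + (1/9)*1 = -8/9 + 1/9 = -7/9 ≈ -0.77778)
F(h) = -3 + h**2 - h/2 (F(h) = -2 + (((h**2 + h*h) - 2) - h)/2 = -2 + (((h**2 + h**2) - 2) - h)/2 = -2 + ((2*h**2 - 2) - h)/2 = -2 + ((-2 + 2*h**2) - h)/2 = -2 + (-2 - h + 2*h**2)/2 = -2 + (-1 + h**2 - h/2) = -3 + h**2 - h/2)
S(F(y))**2 = ((-3 + (-7/9)**2 - 1/2*(-7/9))**2)**2 = ((-3 + 49/81 + 7/18)**2)**2 = ((-325/162)**2)**2 = (105625/26244)**2 = 11156640625/688747536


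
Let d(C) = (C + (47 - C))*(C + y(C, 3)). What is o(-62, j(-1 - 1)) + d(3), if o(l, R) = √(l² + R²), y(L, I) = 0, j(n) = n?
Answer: 141 + 2*√962 ≈ 203.03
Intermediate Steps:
d(C) = 47*C (d(C) = (C + (47 - C))*(C + 0) = 47*C)
o(l, R) = √(R² + l²)
o(-62, j(-1 - 1)) + d(3) = √((-1 - 1)² + (-62)²) + 47*3 = √((-2)² + 3844) + 141 = √(4 + 3844) + 141 = √3848 + 141 = 2*√962 + 141 = 141 + 2*√962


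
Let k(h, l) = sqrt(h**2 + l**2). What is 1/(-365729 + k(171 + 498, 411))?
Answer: -365729/133757084959 - 3*sqrt(68498)/133757084959 ≈ -2.7401e-6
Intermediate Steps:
1/(-365729 + k(171 + 498, 411)) = 1/(-365729 + sqrt((171 + 498)**2 + 411**2)) = 1/(-365729 + sqrt(669**2 + 168921)) = 1/(-365729 + sqrt(447561 + 168921)) = 1/(-365729 + sqrt(616482)) = 1/(-365729 + 3*sqrt(68498))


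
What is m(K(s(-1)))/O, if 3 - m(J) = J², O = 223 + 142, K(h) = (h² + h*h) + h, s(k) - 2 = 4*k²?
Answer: -6081/365 ≈ -16.660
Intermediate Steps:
s(k) = 2 + 4*k²
K(h) = h + 2*h² (K(h) = (h² + h²) + h = 2*h² + h = h + 2*h²)
O = 365
m(J) = 3 - J²
m(K(s(-1)))/O = (3 - ((2 + 4*(-1)²)*(1 + 2*(2 + 4*(-1)²)))²)/365 = (3 - ((2 + 4*1)*(1 + 2*(2 + 4*1)))²)*(1/365) = (3 - ((2 + 4)*(1 + 2*(2 + 4)))²)*(1/365) = (3 - (6*(1 + 2*6))²)*(1/365) = (3 - (6*(1 + 12))²)*(1/365) = (3 - (6*13)²)*(1/365) = (3 - 1*78²)*(1/365) = (3 - 1*6084)*(1/365) = (3 - 6084)*(1/365) = -6081*1/365 = -6081/365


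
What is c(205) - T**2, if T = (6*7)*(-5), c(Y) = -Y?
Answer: -44305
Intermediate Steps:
T = -210 (T = 42*(-5) = -210)
c(205) - T**2 = -1*205 - 1*(-210)**2 = -205 - 1*44100 = -205 - 44100 = -44305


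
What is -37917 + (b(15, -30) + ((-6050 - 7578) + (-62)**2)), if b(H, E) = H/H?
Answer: -47700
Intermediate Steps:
b(H, E) = 1
-37917 + (b(15, -30) + ((-6050 - 7578) + (-62)**2)) = -37917 + (1 + ((-6050 - 7578) + (-62)**2)) = -37917 + (1 + (-13628 + 3844)) = -37917 + (1 - 9784) = -37917 - 9783 = -47700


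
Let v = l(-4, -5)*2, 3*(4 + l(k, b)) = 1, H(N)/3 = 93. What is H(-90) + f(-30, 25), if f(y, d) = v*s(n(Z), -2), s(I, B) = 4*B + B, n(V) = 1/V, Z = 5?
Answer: 1057/3 ≈ 352.33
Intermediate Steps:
H(N) = 279 (H(N) = 3*93 = 279)
l(k, b) = -11/3 (l(k, b) = -4 + (1/3)*1 = -4 + 1/3 = -11/3)
s(I, B) = 5*B
v = -22/3 (v = -11/3*2 = -22/3 ≈ -7.3333)
f(y, d) = 220/3 (f(y, d) = -110*(-2)/3 = -22/3*(-10) = 220/3)
H(-90) + f(-30, 25) = 279 + 220/3 = 1057/3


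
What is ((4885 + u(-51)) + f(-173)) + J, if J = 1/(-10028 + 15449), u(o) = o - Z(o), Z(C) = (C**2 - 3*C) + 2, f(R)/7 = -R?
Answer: 17829670/5421 ≈ 3289.0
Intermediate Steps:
f(R) = -7*R (f(R) = 7*(-R) = -7*R)
Z(C) = 2 + C**2 - 3*C
u(o) = -2 - o**2 + 4*o (u(o) = o - (2 + o**2 - 3*o) = o + (-2 - o**2 + 3*o) = -2 - o**2 + 4*o)
J = 1/5421 ≈ 0.00018447
((4885 + u(-51)) + f(-173)) + J = ((4885 + (-2 - 1*(-51)**2 + 4*(-51))) - 7*(-173)) + 1/5421 = ((4885 + (-2 - 1*2601 - 204)) + 1211) + 1/5421 = ((4885 + (-2 - 2601 - 204)) + 1211) + 1/5421 = ((4885 - 2807) + 1211) + 1/5421 = (2078 + 1211) + 1/5421 = 3289 + 1/5421 = 17829670/5421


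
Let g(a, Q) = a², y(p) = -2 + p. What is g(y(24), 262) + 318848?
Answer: 319332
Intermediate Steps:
g(y(24), 262) + 318848 = (-2 + 24)² + 318848 = 22² + 318848 = 484 + 318848 = 319332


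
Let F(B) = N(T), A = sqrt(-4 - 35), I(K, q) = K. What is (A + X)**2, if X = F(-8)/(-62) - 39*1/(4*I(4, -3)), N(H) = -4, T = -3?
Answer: (-1177 + 496*I*sqrt(39))**2/246016 ≈ -33.369 - 29.639*I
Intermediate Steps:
A = I*sqrt(39) (A = sqrt(-39) = I*sqrt(39) ≈ 6.245*I)
F(B) = -4
X = -1177/496 (X = -4/(-62) - 39/(4*4) = -4*(-1/62) - 39/16 = 2/31 - 39*1/16 = 2/31 - 39/16 = -1177/496 ≈ -2.3730)
(A + X)**2 = (I*sqrt(39) - 1177/496)**2 = (-1177/496 + I*sqrt(39))**2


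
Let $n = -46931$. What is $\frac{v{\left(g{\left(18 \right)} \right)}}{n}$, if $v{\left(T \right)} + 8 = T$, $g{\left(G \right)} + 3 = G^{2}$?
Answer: $- \frac{313}{46931} \approx -0.0066694$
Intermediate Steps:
$g{\left(G \right)} = -3 + G^{2}$
$v{\left(T \right)} = -8 + T$
$\frac{v{\left(g{\left(18 \right)} \right)}}{n} = \frac{-8 - \left(3 - 18^{2}\right)}{-46931} = \left(-8 + \left(-3 + 324\right)\right) \left(- \frac{1}{46931}\right) = \left(-8 + 321\right) \left(- \frac{1}{46931}\right) = 313 \left(- \frac{1}{46931}\right) = - \frac{313}{46931}$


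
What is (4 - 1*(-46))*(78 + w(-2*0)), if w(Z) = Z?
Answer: 3900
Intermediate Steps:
(4 - 1*(-46))*(78 + w(-2*0)) = (4 - 1*(-46))*(78 - 2*0) = (4 + 46)*(78 + 0) = 50*78 = 3900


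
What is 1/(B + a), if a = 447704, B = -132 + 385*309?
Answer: 1/566537 ≈ 1.7651e-6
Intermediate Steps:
B = 118833 (B = -132 + 118965 = 118833)
1/(B + a) = 1/(118833 + 447704) = 1/566537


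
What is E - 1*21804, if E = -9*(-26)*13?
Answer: -18762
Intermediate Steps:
E = 3042 (E = 234*13 = 3042)
E - 1*21804 = 3042 - 1*21804 = 3042 - 21804 = -18762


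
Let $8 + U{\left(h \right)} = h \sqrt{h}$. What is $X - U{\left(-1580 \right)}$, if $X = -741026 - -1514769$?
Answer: $773751 + 3160 i \sqrt{395} \approx 7.7375 \cdot 10^{5} + 62804.0 i$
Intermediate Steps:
$U{\left(h \right)} = -8 + h^{\frac{3}{2}}$ ($U{\left(h \right)} = -8 + h \sqrt{h} = -8 + h^{\frac{3}{2}}$)
$X = 773743$ ($X = -741026 + 1514769 = 773743$)
$X - U{\left(-1580 \right)} = 773743 - \left(-8 + \left(-1580\right)^{\frac{3}{2}}\right) = 773743 - \left(-8 - 3160 i \sqrt{395}\right) = 773743 + \left(8 + 3160 i \sqrt{395}\right) = 773751 + 3160 i \sqrt{395}$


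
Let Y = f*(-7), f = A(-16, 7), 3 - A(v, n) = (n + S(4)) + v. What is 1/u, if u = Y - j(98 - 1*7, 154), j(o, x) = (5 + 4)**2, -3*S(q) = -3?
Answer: -1/158 ≈ -0.0063291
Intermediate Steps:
S(q) = 1 (S(q) = -1/3*(-3) = 1)
A(v, n) = 2 - n - v (A(v, n) = 3 - ((n + 1) + v) = 3 - ((1 + n) + v) = 3 - (1 + n + v) = 3 + (-1 - n - v) = 2 - n - v)
f = 11 (f = 2 - 1*7 - 1*(-16) = 2 - 7 + 16 = 11)
Y = -77 (Y = 11*(-7) = -77)
j(o, x) = 81 (j(o, x) = 9**2 = 81)
u = -158 (u = -77 - 1*81 = -77 - 81 = -158)
1/u = 1/(-158) = -1/158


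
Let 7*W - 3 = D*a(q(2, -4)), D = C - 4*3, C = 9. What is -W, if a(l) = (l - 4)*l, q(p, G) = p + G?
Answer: 33/7 ≈ 4.7143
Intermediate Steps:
q(p, G) = G + p
a(l) = l*(-4 + l) (a(l) = (-4 + l)*l = l*(-4 + l))
D = -3 (D = 9 - 4*3 = 9 - 12 = -3)
W = -33/7 (W = 3/7 + (-3*(-4 + 2)*(-4 + (-4 + 2)))/7 = 3/7 + (-(-6)*(-4 - 2))/7 = 3/7 + (-(-6)*(-6))/7 = 3/7 + (-3*12)/7 = 3/7 + (⅐)*(-36) = 3/7 - 36/7 = -33/7 ≈ -4.7143)
-W = -1*(-33/7) = 33/7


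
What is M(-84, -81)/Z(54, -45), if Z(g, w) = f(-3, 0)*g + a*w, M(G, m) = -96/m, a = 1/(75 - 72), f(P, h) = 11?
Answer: 32/15633 ≈ 0.0020470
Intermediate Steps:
a = ⅓ (a = 1/3 = ⅓ ≈ 0.33333)
Z(g, w) = 11*g + w/3
M(-84, -81)/Z(54, -45) = (-96/(-81))/(11*54 + (⅓)*(-45)) = (-96*(-1/81))/(594 - 15) = (32/27)/579 = (32/27)*(1/579) = 32/15633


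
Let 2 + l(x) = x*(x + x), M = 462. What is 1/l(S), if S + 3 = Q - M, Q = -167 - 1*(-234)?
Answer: 1/316806 ≈ 3.1565e-6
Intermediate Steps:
Q = 67 (Q = -167 + 234 = 67)
S = -398 (S = -3 + (67 - 1*462) = -3 + (67 - 462) = -3 - 395 = -398)
l(x) = -2 + 2*x² (l(x) = -2 + x*(x + x) = -2 + x*(2*x) = -2 + 2*x²)
1/l(S) = 1/(-2 + 2*(-398)²) = 1/(-2 + 2*158404) = 1/(-2 + 316808) = 1/316806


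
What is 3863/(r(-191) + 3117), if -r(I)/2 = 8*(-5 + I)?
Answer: 3863/6253 ≈ 0.61778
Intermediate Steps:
r(I) = 80 - 16*I (r(I) = -16*(-5 + I) = -2*(-40 + 8*I) = 80 - 16*I)
3863/(r(-191) + 3117) = 3863/((80 - 16*(-191)) + 3117) = 3863/((80 + 3056) + 3117) = 3863/(3136 + 3117) = 3863/6253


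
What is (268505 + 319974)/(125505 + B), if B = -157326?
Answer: -588479/31821 ≈ -18.493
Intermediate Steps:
(268505 + 319974)/(125505 + B) = (268505 + 319974)/(125505 - 157326) = 588479/(-31821) = 588479*(-1/31821) = -588479/31821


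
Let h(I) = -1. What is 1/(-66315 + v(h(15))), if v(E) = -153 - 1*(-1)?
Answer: -1/66467 ≈ -1.5045e-5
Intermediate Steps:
v(E) = -152 (v(E) = -153 + 1 = -152)
1/(-66315 + v(h(15))) = 1/(-66315 - 152) = 1/(-66467) = -1/66467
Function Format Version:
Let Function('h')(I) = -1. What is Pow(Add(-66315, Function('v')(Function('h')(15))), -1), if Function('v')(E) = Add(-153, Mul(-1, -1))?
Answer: Rational(-1, 66467) ≈ -1.5045e-5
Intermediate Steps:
Function('v')(E) = -152 (Function('v')(E) = Add(-153, 1) = -152)
Pow(Add(-66315, Function('v')(Function('h')(15))), -1) = Pow(Add(-66315, -152), -1) = Pow(-66467, -1) = Rational(-1, 66467)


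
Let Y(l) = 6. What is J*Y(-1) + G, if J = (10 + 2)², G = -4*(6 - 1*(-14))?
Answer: 784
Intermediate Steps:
G = -80 (G = -4*(6 + 14) = -4*20 = -80)
J = 144 (J = 12² = 144)
J*Y(-1) + G = 144*6 - 80 = 864 - 80 = 784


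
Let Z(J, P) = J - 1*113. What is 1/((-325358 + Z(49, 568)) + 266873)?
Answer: -1/58549 ≈ -1.7080e-5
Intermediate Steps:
Z(J, P) = -113 + J (Z(J, P) = J - 113 = -113 + J)
1/((-325358 + Z(49, 568)) + 266873) = 1/((-325358 + (-113 + 49)) + 266873) = 1/((-325358 - 64) + 266873) = 1/(-325422 + 266873) = 1/(-58549) = -1/58549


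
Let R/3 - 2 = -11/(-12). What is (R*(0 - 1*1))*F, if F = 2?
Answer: -35/2 ≈ -17.500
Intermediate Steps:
R = 35/4 (R = 6 + 3*(-11/(-12)) = 6 + 3*(-11*(-1/12)) = 6 + 3*(11/12) = 6 + 11/4 = 35/4 ≈ 8.7500)
(R*(0 - 1*1))*F = (35*(0 - 1*1)/4)*2 = (35*(0 - 1)/4)*2 = ((35/4)*(-1))*2 = -35/4*2 = -35/2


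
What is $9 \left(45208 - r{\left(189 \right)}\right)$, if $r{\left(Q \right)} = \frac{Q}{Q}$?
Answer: $406863$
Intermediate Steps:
$r{\left(Q \right)} = 1$
$9 \left(45208 - r{\left(189 \right)}\right) = 9 \left(45208 - 1\right) = 9 \cdot 45207 = 406863$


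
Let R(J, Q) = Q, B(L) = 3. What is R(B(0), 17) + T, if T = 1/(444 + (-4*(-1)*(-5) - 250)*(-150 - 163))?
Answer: 1444219/84954 ≈ 17.000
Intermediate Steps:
T = 1/84954 (T = 1/(444 + (4*(-5) - 250)*(-313)) = 1/(444 + (-20 - 250)*(-313)) = 1/(444 - 270*(-313)) = 1/(444 + 84510) = 1/84954 ≈ 1.1771e-5)
R(B(0), 17) + T = 17 + 1/84954 = 1444219/84954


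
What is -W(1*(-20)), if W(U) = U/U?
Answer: -1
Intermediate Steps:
W(U) = 1
-W(1*(-20)) = -1*1 = -1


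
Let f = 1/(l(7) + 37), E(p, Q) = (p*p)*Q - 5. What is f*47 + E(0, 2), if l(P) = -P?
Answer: -103/30 ≈ -3.4333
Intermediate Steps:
E(p, Q) = -5 + Q*p² (E(p, Q) = p²*Q - 5 = Q*p² - 5 = -5 + Q*p²)
f = 1/30 (f = 1/(-1*7 + 37) = 1/(-7 + 37) = 1/30 ≈ 0.033333)
f*47 + E(0, 2) = (1/30)*47 + (-5 + 2*0²) = 47/30 + (-5 + 2*0) = 47/30 + (-5 + 0) = 47/30 - 5 = -103/30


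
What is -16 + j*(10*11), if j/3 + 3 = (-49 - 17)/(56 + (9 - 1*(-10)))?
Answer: -6482/5 ≈ -1296.4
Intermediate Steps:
j = -291/25 (j = -9 + 3*((-49 - 17)/(56 + (9 - 1*(-10)))) = -9 + 3*(-66/(56 + (9 + 10))) = -9 + 3*(-66/(56 + 19)) = -9 + 3*(-66/75) = -9 + 3*(-66*1/75) = -9 + 3*(-22/25) = -9 - 66/25 = -291/25 ≈ -11.640)
-16 + j*(10*11) = -16 - 582*11/5 = -16 - 291/25*110 = -16 - 6402/5 = -6482/5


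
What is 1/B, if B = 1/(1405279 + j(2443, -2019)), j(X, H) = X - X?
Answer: 1405279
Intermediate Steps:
j(X, H) = 0
B = 1/1405279 (B = 1/(1405279 + 0) = 1/1405279 ≈ 7.1160e-7)
1/B = 1/(1/1405279) = 1405279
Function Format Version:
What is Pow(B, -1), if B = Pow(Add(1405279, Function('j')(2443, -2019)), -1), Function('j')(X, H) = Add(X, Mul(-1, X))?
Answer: 1405279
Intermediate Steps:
Function('j')(X, H) = 0
B = Rational(1, 1405279) (B = Pow(Add(1405279, 0), -1) = Pow(1405279, -1) = Rational(1, 1405279) ≈ 7.1160e-7)
Pow(B, -1) = Pow(Rational(1, 1405279), -1) = 1405279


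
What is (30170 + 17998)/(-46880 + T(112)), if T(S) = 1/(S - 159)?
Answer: -2263896/2203361 ≈ -1.0275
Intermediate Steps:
T(S) = 1/(-159 + S)
(30170 + 17998)/(-46880 + T(112)) = (30170 + 17998)/(-46880 + 1/(-159 + 112)) = 48168/(-46880 + 1/(-47)) = 48168/(-46880 - 1/47) = 48168/(-2203361/47) = 48168*(-47/2203361) = -2263896/2203361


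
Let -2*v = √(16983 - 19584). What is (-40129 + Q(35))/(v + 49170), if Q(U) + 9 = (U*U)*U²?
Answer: 31916509240/1074528689 + 16552186*I/1074528689 ≈ 29.703 + 0.015404*I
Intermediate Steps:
Q(U) = -9 + U⁴ (Q(U) = -9 + (U*U)*U² = -9 + U²*U² = -9 + U⁴)
v = -51*I/2 (v = -√(16983 - 19584)/2 = -51*I/2 ≈ -25.5*I)
(-40129 + Q(35))/(v + 49170) = (-40129 + (-9 + 35⁴))/(-51*I/2 + 49170) = (-40129 + (-9 + 1500625))/(49170 - 51*I/2) = (-40129 + 1500616)*(4*(49170 + 51*I/2)/9670758201) = 1460487*(4*(49170 + 51*I/2)/9670758201) = 1947316*(49170 + 51*I/2)/3223586067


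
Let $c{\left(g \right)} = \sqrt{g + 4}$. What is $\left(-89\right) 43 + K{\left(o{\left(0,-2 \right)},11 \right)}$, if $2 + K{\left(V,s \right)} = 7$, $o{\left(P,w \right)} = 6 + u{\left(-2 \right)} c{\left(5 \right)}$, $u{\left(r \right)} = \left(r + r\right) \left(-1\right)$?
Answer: $-3822$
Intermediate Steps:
$u{\left(r \right)} = - 2 r$ ($u{\left(r \right)} = 2 r \left(-1\right) = - 2 r$)
$c{\left(g \right)} = \sqrt{4 + g}$
$o{\left(P,w \right)} = 18$ ($o{\left(P,w \right)} = 6 + \left(-2\right) \left(-2\right) \sqrt{4 + 5} = 6 + 4 \sqrt{9} = 6 + 4 \cdot 3 = 6 + 12 = 18$)
$K{\left(V,s \right)} = 5$ ($K{\left(V,s \right)} = -2 + 7 = 5$)
$\left(-89\right) 43 + K{\left(o{\left(0,-2 \right)},11 \right)} = \left(-89\right) 43 + 5 = -3827 + 5 = -3822$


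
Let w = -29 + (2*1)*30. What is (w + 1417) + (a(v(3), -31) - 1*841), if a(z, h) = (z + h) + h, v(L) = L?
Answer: 548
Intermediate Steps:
a(z, h) = z + 2*h (a(z, h) = (h + z) + h = z + 2*h)
w = 31 (w = -29 + 2*30 = -29 + 60 = 31)
(w + 1417) + (a(v(3), -31) - 1*841) = (31 + 1417) + ((3 + 2*(-31)) - 1*841) = 1448 + ((3 - 62) - 841) = 1448 + (-59 - 841) = 1448 - 900 = 548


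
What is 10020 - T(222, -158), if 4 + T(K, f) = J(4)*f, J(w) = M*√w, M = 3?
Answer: 10972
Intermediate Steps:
J(w) = 3*√w
T(K, f) = -4 + 6*f (T(K, f) = -4 + (3*√4)*f = -4 + (3*2)*f = -4 + 6*f)
10020 - T(222, -158) = 10020 - (-4 + 6*(-158)) = 10020 - (-4 - 948) = 10020 - 1*(-952) = 10020 + 952 = 10972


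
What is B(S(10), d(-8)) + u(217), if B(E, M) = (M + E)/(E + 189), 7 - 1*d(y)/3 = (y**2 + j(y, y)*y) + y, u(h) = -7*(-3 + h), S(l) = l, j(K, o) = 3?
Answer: -298167/199 ≈ -1498.3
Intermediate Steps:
u(h) = 21 - 7*h
d(y) = 21 - 12*y - 3*y**2 (d(y) = 21 - 3*((y**2 + 3*y) + y) = 21 - 3*(y**2 + 4*y) = 21 + (-12*y - 3*y**2) = 21 - 12*y - 3*y**2)
B(E, M) = (E + M)/(189 + E)
B(S(10), d(-8)) + u(217) = (10 + (21 - 12*(-8) - 3*(-8)**2))/(189 + 10) + (21 - 7*217) = (10 + (21 + 96 - 3*64))/199 + (21 - 1519) = (10 + (21 + 96 - 192))/199 - 1498 = (10 - 75)/199 - 1498 = (1/199)*(-65) - 1498 = -65/199 - 1498 = -298167/199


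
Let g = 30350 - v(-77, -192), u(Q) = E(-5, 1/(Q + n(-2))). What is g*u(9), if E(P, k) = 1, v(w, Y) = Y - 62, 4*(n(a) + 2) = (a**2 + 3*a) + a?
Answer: 30604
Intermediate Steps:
n(a) = -2 + a + a**2/4 (n(a) = -2 + ((a**2 + 3*a) + a)/4 = -2 + (a**2 + 4*a)/4 = -2 + (a + a**2/4) = -2 + a + a**2/4)
v(w, Y) = -62 + Y
u(Q) = 1
g = 30604 (g = 30350 - (-62 - 192) = 30350 - 1*(-254) = 30350 + 254 = 30604)
g*u(9) = 30604*1 = 30604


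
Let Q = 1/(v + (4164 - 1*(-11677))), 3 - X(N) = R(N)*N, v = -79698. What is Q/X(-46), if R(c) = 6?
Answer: -1/17816103 ≈ -5.6129e-8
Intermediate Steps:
X(N) = 3 - 6*N
Q = -1/63857 (Q = 1/(-79698 + (4164 - 1*(-11677))) = 1/(-79698 + (4164 + 11677)) = 1/(-79698 + 15841) = 1/(-63857) = -1/63857 ≈ -1.5660e-5)
Q/X(-46) = -1/(63857*(3 - 6*(-46))) = -1/(63857*(3 + 276)) = -1/63857/279 = -1/63857*1/279 = -1/17816103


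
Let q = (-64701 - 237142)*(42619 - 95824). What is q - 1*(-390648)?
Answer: 16059947463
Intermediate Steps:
q = 16059556815 (q = -301843*(-53205) = 16059556815)
q - 1*(-390648) = 16059556815 - 1*(-390648) = 16059556815 + 390648 = 16059947463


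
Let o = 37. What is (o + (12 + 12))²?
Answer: 3721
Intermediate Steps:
(o + (12 + 12))² = (37 + (12 + 12))² = (37 + 24)² = 61² = 3721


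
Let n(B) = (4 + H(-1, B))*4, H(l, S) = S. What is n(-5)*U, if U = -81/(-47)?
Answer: -324/47 ≈ -6.8936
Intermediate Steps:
U = 81/47 (U = -81*(-1/47) = 81/47 ≈ 1.7234)
n(B) = 16 + 4*B (n(B) = (4 + B)*4 = 16 + 4*B)
n(-5)*U = (16 + 4*(-5))*(81/47) = (16 - 20)*(81/47) = -4*81/47 = -324/47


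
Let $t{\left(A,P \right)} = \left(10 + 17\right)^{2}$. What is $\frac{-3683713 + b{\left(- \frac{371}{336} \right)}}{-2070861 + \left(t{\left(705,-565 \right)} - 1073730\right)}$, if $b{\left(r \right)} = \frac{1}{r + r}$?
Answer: $\frac{195236813}{166624686} \approx 1.1717$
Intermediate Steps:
$t{\left(A,P \right)} = 729$ ($t{\left(A,P \right)} = 27^{2} = 729$)
$b{\left(r \right)} = \frac{1}{2 r}$
$\frac{-3683713 + b{\left(- \frac{371}{336} \right)}}{-2070861 + \left(t{\left(705,-565 \right)} - 1073730\right)} = \frac{-3683713 + \frac{1}{2 \left(- \frac{371}{336}\right)}}{-2070861 + \left(729 - 1073730\right)} = \frac{-3683713 + \frac{1}{2 \left(\left(-371\right) \frac{1}{336}\right)}}{-2070861 - 1073001} = \frac{-3683713 + \frac{1}{2 \left(- \frac{53}{48}\right)}}{-3143862} = \left(-3683713 + \frac{1}{2} \left(- \frac{48}{53}\right)\right) \left(- \frac{1}{3143862}\right) = \left(-3683713 - \frac{24}{53}\right) \left(- \frac{1}{3143862}\right) = \left(- \frac{195236813}{53}\right) \left(- \frac{1}{3143862}\right) = \frac{195236813}{166624686}$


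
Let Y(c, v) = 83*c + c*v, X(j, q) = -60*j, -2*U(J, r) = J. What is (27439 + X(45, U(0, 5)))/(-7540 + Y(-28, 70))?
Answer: -24739/11824 ≈ -2.0923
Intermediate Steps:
U(J, r) = -J/2
(27439 + X(45, U(0, 5)))/(-7540 + Y(-28, 70)) = (27439 - 60*45)/(-7540 - 28*(83 + 70)) = (27439 - 2700)/(-7540 - 28*153) = 24739/(-7540 - 4284) = 24739/(-11824) = 24739*(-1/11824) = -24739/11824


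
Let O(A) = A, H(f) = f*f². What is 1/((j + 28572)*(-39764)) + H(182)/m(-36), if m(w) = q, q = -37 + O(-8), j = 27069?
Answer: -4446086431075759/33187630860 ≈ -1.3397e+5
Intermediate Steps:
H(f) = f³
q = -45 (q = -37 - 8 = -45)
m(w) = -45
1/((j + 28572)*(-39764)) + H(182)/m(-36) = 1/((27069 + 28572)*(-39764)) + 182³/(-45) = -1/39764/55641 + 6028568*(-1/45) = (1/55641)*(-1/39764) - 6028568/45 = -1/2212508724 - 6028568/45 = -4446086431075759/33187630860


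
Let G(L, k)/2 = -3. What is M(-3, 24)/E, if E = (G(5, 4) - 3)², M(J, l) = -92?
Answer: -92/81 ≈ -1.1358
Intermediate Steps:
G(L, k) = -6 (G(L, k) = 2*(-3) = -6)
E = 81 (E = (-6 - 3)² = (-9)² = 81)
M(-3, 24)/E = -92/81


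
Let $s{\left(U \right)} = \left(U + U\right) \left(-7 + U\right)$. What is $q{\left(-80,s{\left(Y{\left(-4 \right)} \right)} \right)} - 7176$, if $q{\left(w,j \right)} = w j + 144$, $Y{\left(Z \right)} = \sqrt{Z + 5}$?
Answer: $-6072$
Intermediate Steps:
$Y{\left(Z \right)} = \sqrt{5 + Z}$
$s{\left(U \right)} = 2 U \left(-7 + U\right)$
$q{\left(w,j \right)} = 144 + j w$ ($q{\left(w,j \right)} = j w + 144 = 144 + j w$)
$q{\left(-80,s{\left(Y{\left(-4 \right)} \right)} \right)} - 7176 = \left(144 + 2 \sqrt{5 - 4} \left(-7 + \sqrt{5 - 4}\right) \left(-80\right)\right) - 7176 = \left(144 + 2 \sqrt{1} \left(-7 + \sqrt{1}\right) \left(-80\right)\right) - 7176 = \left(144 + 2 \cdot 1 \left(-7 + 1\right) \left(-80\right)\right) - 7176 = \left(144 + 2 \cdot 1 \left(-6\right) \left(-80\right)\right) - 7176 = \left(144 - -960\right) - 7176 = \left(144 + 960\right) - 7176 = 1104 - 7176 = -6072$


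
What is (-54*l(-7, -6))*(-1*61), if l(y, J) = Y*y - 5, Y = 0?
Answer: -16470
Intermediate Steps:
l(y, J) = -5 (l(y, J) = 0*y - 5 = 0 - 5 = -5)
(-54*l(-7, -6))*(-1*61) = (-54*(-5))*(-1*61) = 270*(-61) = -16470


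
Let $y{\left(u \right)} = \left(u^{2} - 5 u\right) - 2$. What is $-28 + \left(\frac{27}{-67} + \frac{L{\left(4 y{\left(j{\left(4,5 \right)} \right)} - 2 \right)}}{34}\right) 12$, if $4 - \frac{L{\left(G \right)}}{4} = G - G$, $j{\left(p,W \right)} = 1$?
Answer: $- \frac{30968}{1139} \approx -27.189$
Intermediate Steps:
$y{\left(u \right)} = -2 + u^{2} - 5 u$
$L{\left(G \right)} = 16$ ($L{\left(G \right)} = 16 - 4 \left(G - G\right) = 16 - 0 = 16 + 0 = 16$)
$-28 + \left(\frac{27}{-67} + \frac{L{\left(4 y{\left(j{\left(4,5 \right)} \right)} - 2 \right)}}{34}\right) 12 = -28 + \left(\frac{27}{-67} + \frac{16}{34}\right) 12 = -28 + \left(27 \left(- \frac{1}{67}\right) + 16 \cdot \frac{1}{34}\right) 12 = -28 + \left(- \frac{27}{67} + \frac{8}{17}\right) 12 = -28 + \frac{77}{1139} \cdot 12 = -28 + \frac{924}{1139} = - \frac{30968}{1139}$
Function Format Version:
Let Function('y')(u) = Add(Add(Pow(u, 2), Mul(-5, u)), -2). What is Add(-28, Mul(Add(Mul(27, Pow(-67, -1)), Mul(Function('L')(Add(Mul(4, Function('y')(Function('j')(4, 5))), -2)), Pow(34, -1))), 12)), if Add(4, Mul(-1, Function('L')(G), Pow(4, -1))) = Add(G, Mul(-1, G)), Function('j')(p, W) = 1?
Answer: Rational(-30968, 1139) ≈ -27.189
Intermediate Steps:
Function('y')(u) = Add(-2, Pow(u, 2), Mul(-5, u))
Function('L')(G) = 16 (Function('L')(G) = Add(16, Mul(-4, Add(G, Mul(-1, G)))) = Add(16, Mul(-4, 0)) = Add(16, 0) = 16)
Add(-28, Mul(Add(Mul(27, Pow(-67, -1)), Mul(Function('L')(Add(Mul(4, Function('y')(Function('j')(4, 5))), -2)), Pow(34, -1))), 12)) = Add(-28, Mul(Add(Mul(27, Pow(-67, -1)), Mul(16, Pow(34, -1))), 12)) = Add(-28, Mul(Add(Mul(27, Rational(-1, 67)), Mul(16, Rational(1, 34))), 12)) = Add(-28, Mul(Add(Rational(-27, 67), Rational(8, 17)), 12)) = Add(-28, Mul(Rational(77, 1139), 12)) = Add(-28, Rational(924, 1139)) = Rational(-30968, 1139)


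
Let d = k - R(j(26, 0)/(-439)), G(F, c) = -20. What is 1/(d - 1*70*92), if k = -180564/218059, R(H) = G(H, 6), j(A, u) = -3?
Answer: -218059/1400119344 ≈ -0.00015574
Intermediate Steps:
R(H) = -20
k = -180564/218059 (k = -180564*1/218059 = -180564/218059 ≈ -0.82805)
d = 4180616/218059 (d = -180564/218059 - 1*(-20) = -180564/218059 + 20 = 4180616/218059 ≈ 19.172)
1/(d - 1*70*92) = 1/(4180616/218059 - 1*70*92) = 1/(4180616/218059 - 70*92) = 1/(4180616/218059 - 6440) = 1/(-1400119344/218059) = -218059/1400119344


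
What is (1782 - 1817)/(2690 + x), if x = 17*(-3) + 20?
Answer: -35/2659 ≈ -0.013163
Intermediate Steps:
x = -31 (x = -51 + 20 = -31)
(1782 - 1817)/(2690 + x) = (1782 - 1817)/(2690 - 31) = -35/2659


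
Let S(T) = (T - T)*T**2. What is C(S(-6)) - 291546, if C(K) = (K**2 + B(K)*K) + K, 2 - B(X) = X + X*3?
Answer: -291546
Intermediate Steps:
B(X) = 2 - 4*X (B(X) = 2 - (X + X*3) = 2 - (X + 3*X) = 2 - 4*X)
S(T) = 0 (S(T) = 0*T**2 = 0)
C(K) = K + K**2 + K*(2 - 4*K) (C(K) = (K**2 + (2 - 4*K)*K) + K = (K**2 + K*(2 - 4*K)) + K = K + K**2 + K*(2 - 4*K))
C(S(-6)) - 291546 = 3*0*(1 - 1*0) - 291546 = 3*0*(1 + 0) - 291546 = 3*0*1 - 291546 = 0 - 291546 = -291546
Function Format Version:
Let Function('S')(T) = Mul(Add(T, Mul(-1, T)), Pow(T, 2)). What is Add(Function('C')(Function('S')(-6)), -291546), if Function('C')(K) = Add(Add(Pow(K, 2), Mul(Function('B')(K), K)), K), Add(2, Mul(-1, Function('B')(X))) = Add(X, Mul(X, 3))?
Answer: -291546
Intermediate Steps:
Function('B')(X) = Add(2, Mul(-4, X)) (Function('B')(X) = Add(2, Mul(-1, Add(X, Mul(X, 3)))) = Add(2, Mul(-1, Add(X, Mul(3, X)))) = Add(2, Mul(-1, Mul(4, X))) = Add(2, Mul(-4, X)))
Function('S')(T) = 0 (Function('S')(T) = Mul(0, Pow(T, 2)) = 0)
Function('C')(K) = Add(K, Pow(K, 2), Mul(K, Add(2, Mul(-4, K)))) (Function('C')(K) = Add(Add(Pow(K, 2), Mul(Add(2, Mul(-4, K)), K)), K) = Add(Add(Pow(K, 2), Mul(K, Add(2, Mul(-4, K)))), K) = Add(K, Pow(K, 2), Mul(K, Add(2, Mul(-4, K)))))
Add(Function('C')(Function('S')(-6)), -291546) = Add(Mul(3, 0, Add(1, Mul(-1, 0))), -291546) = Add(Mul(3, 0, Add(1, 0)), -291546) = Add(Mul(3, 0, 1), -291546) = Add(0, -291546) = -291546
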